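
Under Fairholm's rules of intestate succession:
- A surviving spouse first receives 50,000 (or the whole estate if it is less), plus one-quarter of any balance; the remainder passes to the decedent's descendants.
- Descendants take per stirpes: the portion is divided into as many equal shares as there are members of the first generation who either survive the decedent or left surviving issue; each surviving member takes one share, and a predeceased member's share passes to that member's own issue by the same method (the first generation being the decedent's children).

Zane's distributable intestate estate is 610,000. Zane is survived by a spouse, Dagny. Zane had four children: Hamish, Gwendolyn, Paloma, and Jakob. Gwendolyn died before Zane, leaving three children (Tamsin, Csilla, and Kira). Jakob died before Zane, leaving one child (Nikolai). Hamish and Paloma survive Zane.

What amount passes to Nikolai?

Nikolai receives 105,000.

Dagny first takes 50,000, leaving a balance of 560,000. Dagny then takes one-quarter of the balance (140,000), for a total of 190,000. The remaining 420,000 passes to the descendants.
The descendants' portion (420,000) is divided into 4 shares of 105,000: Hamish and Paloma each take 105,000; Gwendolyn's 105,000 share passes to Gwendolyn's issue; Jakob's 105,000 share passes to Jakob's issue.
Gwendolyn's share (105,000) is divided into 3 shares of 35,000: Tamsin, Csilla, and Kira each take 35,000.
Jakob's share (105,000) passes entirely to Nikolai.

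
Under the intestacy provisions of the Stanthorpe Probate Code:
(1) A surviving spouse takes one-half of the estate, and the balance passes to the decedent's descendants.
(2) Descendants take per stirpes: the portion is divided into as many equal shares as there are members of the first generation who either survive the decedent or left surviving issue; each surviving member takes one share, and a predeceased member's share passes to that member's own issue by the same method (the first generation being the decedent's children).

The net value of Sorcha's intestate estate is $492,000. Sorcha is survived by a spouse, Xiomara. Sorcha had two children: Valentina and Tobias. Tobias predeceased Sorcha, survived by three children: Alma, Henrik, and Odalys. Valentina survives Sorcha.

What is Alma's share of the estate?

Xiomara takes one-half of $492,000 = $246,000. The remaining $246,000 passes to the descendants.
The descendants' portion ($246,000) is divided into 2 shares of $123,000: Valentina takes $123,000; Tobias's $123,000 share passes to Tobias's issue.
Tobias's share ($123,000) is divided into 3 shares of $41,000: Alma, Henrik, and Odalys each take $41,000.

Alma receives $41,000.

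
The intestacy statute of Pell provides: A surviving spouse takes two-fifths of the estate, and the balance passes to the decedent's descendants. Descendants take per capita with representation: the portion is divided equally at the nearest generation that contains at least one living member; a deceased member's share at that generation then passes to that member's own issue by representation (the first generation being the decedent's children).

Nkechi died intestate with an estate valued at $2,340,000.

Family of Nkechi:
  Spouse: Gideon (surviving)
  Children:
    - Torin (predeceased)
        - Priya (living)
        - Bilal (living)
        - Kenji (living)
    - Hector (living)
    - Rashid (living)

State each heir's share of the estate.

Gideon: $936,000; Priya: $156,000; Bilal: $156,000; Kenji: $156,000; Hector: $468,000; Rashid: $468,000

Gideon takes two-fifths of $2,340,000 = $936,000. The remaining $1,404,000 passes to the descendants.
The descendants' portion ($1,404,000) is divided into 3 shares of $468,000: Hector and Rashid each take $468,000; Torin's $468,000 share passes to Torin's issue.
Torin's share ($468,000) is divided into 3 shares of $156,000: Priya, Bilal, and Kenji each take $156,000.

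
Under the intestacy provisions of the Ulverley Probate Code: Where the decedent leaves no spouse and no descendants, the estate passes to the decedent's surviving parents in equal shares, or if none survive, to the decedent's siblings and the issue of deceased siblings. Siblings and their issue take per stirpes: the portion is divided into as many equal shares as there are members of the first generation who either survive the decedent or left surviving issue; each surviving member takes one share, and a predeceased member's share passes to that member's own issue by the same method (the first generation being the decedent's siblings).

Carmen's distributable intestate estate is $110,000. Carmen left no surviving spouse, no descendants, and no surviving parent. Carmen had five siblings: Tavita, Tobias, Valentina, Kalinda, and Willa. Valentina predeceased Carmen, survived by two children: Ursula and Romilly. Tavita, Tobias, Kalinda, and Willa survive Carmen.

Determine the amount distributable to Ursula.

The entire $110,000 passes to the siblings and their issue.
That amount ($110,000) is divided into 5 shares of $22,000: Tavita, Tobias, Kalinda, and Willa each take $22,000; Valentina's $22,000 share passes to Valentina's issue.
Valentina's share ($22,000) is divided into 2 shares of $11,000: Ursula and Romilly each take $11,000.

Ursula receives $11,000.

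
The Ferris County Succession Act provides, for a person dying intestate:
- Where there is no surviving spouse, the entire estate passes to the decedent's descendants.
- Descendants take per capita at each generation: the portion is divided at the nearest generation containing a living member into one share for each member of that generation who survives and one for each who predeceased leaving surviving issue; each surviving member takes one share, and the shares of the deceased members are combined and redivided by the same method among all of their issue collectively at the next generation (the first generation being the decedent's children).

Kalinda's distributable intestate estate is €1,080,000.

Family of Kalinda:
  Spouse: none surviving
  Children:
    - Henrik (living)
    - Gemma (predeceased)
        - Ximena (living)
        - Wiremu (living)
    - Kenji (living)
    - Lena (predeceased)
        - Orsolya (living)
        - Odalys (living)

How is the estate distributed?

Henrik: €270,000; Ximena: €135,000; Wiremu: €135,000; Kenji: €270,000; Orsolya: €135,000; Odalys: €135,000

The entire €1,080,000 passes to the descendants.
That amount (€1,080,000) is divided at the children's generation into 4 shares of €270,000. Henrik and Kenji each take €270,000. The 2 shares of the deceased (Gemma and Lena) are combined into a pool of €540,000.
That pool (€540,000) is divided at the grandchildren's generation equally among Ximena, Wiremu, Orsolya, and Odalys: €135,000 each.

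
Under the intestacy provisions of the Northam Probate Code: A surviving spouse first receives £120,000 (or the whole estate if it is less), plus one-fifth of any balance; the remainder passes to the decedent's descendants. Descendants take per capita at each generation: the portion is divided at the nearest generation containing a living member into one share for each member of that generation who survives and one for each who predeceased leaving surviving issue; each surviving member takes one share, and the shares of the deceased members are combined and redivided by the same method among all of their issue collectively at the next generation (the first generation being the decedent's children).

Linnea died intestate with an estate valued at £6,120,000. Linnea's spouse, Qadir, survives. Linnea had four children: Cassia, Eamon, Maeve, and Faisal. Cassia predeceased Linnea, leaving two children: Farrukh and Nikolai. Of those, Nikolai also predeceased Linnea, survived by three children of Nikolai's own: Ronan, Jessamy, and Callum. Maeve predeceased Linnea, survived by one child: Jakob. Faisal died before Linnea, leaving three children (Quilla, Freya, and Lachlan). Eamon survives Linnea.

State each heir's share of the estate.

Qadir: £1,320,000; Farrukh: £600,000; Ronan: £200,000; Jessamy: £200,000; Callum: £200,000; Eamon: £1,200,000; Jakob: £600,000; Quilla: £600,000; Freya: £600,000; Lachlan: £600,000

Qadir first takes £120,000, leaving a balance of £6,000,000. Qadir then takes one-fifth of the balance (£1,200,000), for a total of £1,320,000. The remaining £4,800,000 passes to the descendants.
The descendants' portion (£4,800,000) is divided at the children's generation into 4 shares of £1,200,000. Eamon takes £1,200,000. The 3 shares of the deceased (Cassia, Maeve, and Faisal) are combined into a pool of £3,600,000.
That pool (£3,600,000) is divided at the grandchildren's generation into 6 shares of £600,000. Farrukh, Jakob, Quilla, Freya, and Lachlan each take £600,000. The remaining share for the deceased Nikolai (£600,000) is carried to the next generation.
That pool (£600,000) is divided at the great-grandchildren's generation equally among Ronan, Jessamy, and Callum: £200,000 each.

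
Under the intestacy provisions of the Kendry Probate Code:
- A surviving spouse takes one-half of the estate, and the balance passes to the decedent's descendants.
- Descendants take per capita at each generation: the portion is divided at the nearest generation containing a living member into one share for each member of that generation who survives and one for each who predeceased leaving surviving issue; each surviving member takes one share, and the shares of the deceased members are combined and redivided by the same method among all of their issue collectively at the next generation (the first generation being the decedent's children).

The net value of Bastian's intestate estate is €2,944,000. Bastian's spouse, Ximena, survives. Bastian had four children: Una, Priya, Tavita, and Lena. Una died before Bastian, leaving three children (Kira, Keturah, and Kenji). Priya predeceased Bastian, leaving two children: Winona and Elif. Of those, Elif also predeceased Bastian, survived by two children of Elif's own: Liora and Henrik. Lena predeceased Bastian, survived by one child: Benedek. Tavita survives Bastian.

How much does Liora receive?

Ximena takes one-half of €2,944,000 = €1,472,000. The remaining €1,472,000 passes to the descendants.
The descendants' portion (€1,472,000) is divided at the children's generation into 4 shares of €368,000. Tavita takes €368,000. The 3 shares of the deceased (Una, Priya, and Lena) are combined into a pool of €1,104,000.
That pool (€1,104,000) is divided at the grandchildren's generation into 6 shares of €184,000. Kira, Keturah, Kenji, Winona, and Benedek each take €184,000. The remaining share for the deceased Elif (€184,000) is carried to the next generation.
That pool (€184,000) is divided at the great-grandchildren's generation equally among Liora and Henrik: €92,000 each.

Liora receives €92,000.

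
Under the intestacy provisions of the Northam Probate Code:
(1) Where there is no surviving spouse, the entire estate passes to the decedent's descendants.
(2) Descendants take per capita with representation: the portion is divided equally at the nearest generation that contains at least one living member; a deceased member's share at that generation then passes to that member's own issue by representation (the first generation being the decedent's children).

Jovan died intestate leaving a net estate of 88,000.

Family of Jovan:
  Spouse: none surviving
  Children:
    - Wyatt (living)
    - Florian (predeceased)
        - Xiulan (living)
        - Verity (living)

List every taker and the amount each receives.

Wyatt: 44,000; Xiulan: 22,000; Verity: 22,000

The entire 88,000 passes to the descendants.
That amount (88,000) is divided into 2 shares of 44,000: Wyatt takes 44,000; Florian's 44,000 share passes to Florian's issue.
Florian's share (44,000) is divided into 2 shares of 22,000: Xiulan and Verity each take 22,000.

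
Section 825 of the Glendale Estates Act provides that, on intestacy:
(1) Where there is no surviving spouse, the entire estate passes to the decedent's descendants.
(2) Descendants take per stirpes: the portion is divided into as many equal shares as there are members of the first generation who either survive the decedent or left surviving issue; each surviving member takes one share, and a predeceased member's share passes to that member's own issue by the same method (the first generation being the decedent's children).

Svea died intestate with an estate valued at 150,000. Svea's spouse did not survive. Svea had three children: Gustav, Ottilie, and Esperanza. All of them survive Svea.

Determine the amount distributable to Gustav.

Gustav receives 50,000.

The entire 150,000 passes to the descendants.
That amount (150,000) is divided into 3 shares of 50,000: Gustav, Ottilie, and Esperanza each take 50,000.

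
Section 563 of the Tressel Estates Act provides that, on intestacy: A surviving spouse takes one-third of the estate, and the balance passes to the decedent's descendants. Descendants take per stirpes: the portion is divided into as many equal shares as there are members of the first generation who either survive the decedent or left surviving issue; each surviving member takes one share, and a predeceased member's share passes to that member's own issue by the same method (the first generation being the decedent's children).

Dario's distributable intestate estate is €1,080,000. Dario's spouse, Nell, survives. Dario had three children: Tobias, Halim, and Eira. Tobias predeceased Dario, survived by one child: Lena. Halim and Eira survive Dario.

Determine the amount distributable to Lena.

Lena receives €240,000.

Nell takes one-third of €1,080,000 = €360,000. The remaining €720,000 passes to the descendants.
The descendants' portion (€720,000) is divided into 3 shares of €240,000: Halim and Eira each take €240,000; Tobias's €240,000 share passes to Tobias's issue.
Tobias's share (€240,000) passes entirely to Lena.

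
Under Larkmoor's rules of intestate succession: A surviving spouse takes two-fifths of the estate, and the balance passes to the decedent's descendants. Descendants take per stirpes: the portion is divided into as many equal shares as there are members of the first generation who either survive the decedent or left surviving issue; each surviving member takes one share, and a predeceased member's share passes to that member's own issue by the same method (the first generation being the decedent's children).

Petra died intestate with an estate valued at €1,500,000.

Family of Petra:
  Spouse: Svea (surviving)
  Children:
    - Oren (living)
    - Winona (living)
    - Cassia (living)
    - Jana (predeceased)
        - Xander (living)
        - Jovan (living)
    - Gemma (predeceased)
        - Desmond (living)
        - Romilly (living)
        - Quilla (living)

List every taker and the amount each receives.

Svea: €600,000; Oren: €180,000; Winona: €180,000; Cassia: €180,000; Xander: €90,000; Jovan: €90,000; Desmond: €60,000; Romilly: €60,000; Quilla: €60,000

Svea takes two-fifths of €1,500,000 = €600,000. The remaining €900,000 passes to the descendants.
The descendants' portion (€900,000) is divided into 5 shares of €180,000: Oren, Winona, and Cassia each take €180,000; Jana's €180,000 share passes to Jana's issue; Gemma's €180,000 share passes to Gemma's issue.
Jana's share (€180,000) is divided into 2 shares of €90,000: Xander and Jovan each take €90,000.
Gemma's share (€180,000) is divided into 3 shares of €60,000: Desmond, Romilly, and Quilla each take €60,000.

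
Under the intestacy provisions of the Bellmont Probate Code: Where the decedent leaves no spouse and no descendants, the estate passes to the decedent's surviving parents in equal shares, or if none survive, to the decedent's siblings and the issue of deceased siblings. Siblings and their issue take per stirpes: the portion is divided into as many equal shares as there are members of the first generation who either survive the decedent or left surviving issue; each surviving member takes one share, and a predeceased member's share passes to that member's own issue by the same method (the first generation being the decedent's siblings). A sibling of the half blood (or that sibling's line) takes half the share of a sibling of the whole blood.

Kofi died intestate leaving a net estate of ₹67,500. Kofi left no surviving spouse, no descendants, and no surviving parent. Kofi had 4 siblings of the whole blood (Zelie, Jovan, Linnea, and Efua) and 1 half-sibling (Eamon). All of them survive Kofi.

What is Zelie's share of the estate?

The entire ₹67,500 passes to the siblings and their issue.
Counting each half-blood sibling's line as half a unit, there are 9/2 units in ₹67,500, so one unit is ₹15,000. Whole-blood lines (Zelie, Jovan, Linnea, and Efua) take ₹15,000 each; half-blood lines (Eamon) take ₹7,500 each.

Zelie receives ₹15,000.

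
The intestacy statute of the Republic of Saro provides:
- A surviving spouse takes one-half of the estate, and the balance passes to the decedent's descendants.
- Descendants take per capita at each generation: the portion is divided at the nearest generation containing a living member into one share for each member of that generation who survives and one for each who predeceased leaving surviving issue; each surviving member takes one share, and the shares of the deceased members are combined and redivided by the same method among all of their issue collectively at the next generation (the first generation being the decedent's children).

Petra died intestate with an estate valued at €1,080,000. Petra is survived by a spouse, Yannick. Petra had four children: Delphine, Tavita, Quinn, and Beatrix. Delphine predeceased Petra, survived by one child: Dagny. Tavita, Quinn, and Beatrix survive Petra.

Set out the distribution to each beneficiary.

Yannick takes one-half of €1,080,000 = €540,000. The remaining €540,000 passes to the descendants.
The descendants' portion (€540,000) is divided at the children's generation into 4 shares of €135,000. Tavita, Quinn, and Beatrix each take €135,000. The remaining share for the deceased Delphine (€135,000) is carried to the next generation.
That pool (€135,000) passes entirely to Dagny, the sole taker at the grandchildren's generation.

Yannick: €540,000; Dagny: €135,000; Tavita: €135,000; Quinn: €135,000; Beatrix: €135,000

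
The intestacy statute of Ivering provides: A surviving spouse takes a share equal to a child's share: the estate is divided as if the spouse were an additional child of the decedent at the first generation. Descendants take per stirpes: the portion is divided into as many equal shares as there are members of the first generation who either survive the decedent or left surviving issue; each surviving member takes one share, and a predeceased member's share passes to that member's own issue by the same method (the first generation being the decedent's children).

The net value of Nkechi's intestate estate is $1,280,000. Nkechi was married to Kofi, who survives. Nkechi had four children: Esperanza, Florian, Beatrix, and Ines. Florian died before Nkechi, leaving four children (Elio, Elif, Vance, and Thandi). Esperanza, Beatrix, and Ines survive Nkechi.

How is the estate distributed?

The spouse counts as an additional share at the children's level, so there are 5 primary shares of $256,000. Kofi takes one such share ($256,000).
The children's combined portion ($1,024,000) is divided into 4 shares of $256,000: Esperanza, Beatrix, and Ines each take $256,000; Florian's $256,000 share passes to Florian's issue.
Florian's share ($256,000) is divided into 4 shares of $64,000: Elio, Elif, Vance, and Thandi each take $64,000.

Kofi: $256,000; Esperanza: $256,000; Elio: $64,000; Elif: $64,000; Vance: $64,000; Thandi: $64,000; Beatrix: $256,000; Ines: $256,000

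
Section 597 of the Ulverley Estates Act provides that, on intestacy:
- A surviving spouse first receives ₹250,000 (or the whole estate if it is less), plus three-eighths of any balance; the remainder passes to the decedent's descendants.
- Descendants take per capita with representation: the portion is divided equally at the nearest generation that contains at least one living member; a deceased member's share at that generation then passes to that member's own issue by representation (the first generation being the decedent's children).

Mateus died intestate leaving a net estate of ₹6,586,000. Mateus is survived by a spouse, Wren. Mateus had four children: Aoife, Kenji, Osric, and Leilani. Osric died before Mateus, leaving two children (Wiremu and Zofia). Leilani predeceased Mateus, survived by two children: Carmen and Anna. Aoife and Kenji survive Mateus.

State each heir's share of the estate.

Wren first takes ₹250,000, leaving a balance of ₹6,336,000. Wren then takes three-eighths of the balance (₹2,376,000), for a total of ₹2,626,000. The remaining ₹3,960,000 passes to the descendants.
The descendants' portion (₹3,960,000) is divided into 4 shares of ₹990,000: Aoife and Kenji each take ₹990,000; Osric's ₹990,000 share passes to Osric's issue; Leilani's ₹990,000 share passes to Leilani's issue.
Osric's share (₹990,000) is divided into 2 shares of ₹495,000: Wiremu and Zofia each take ₹495,000.
Leilani's share (₹990,000) is divided into 2 shares of ₹495,000: Carmen and Anna each take ₹495,000.

Wren: ₹2,626,000; Aoife: ₹990,000; Kenji: ₹990,000; Wiremu: ₹495,000; Zofia: ₹495,000; Carmen: ₹495,000; Anna: ₹495,000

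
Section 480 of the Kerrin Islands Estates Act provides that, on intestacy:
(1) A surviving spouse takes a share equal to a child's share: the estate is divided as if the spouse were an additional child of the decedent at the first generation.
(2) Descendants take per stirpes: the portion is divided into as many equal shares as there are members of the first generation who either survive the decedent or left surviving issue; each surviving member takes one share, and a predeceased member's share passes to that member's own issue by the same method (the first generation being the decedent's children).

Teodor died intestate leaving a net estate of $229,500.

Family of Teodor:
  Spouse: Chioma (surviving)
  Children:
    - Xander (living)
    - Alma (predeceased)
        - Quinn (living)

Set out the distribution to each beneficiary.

The spouse counts as an additional share at the children's level, so there are 3 primary shares of $76,500. Chioma takes one such share ($76,500).
The children's combined portion ($153,000) is divided into 2 shares of $76,500: Xander takes $76,500; Alma's $76,500 share passes to Alma's issue.
Alma's share ($76,500) passes entirely to Quinn.

Chioma: $76,500; Xander: $76,500; Quinn: $76,500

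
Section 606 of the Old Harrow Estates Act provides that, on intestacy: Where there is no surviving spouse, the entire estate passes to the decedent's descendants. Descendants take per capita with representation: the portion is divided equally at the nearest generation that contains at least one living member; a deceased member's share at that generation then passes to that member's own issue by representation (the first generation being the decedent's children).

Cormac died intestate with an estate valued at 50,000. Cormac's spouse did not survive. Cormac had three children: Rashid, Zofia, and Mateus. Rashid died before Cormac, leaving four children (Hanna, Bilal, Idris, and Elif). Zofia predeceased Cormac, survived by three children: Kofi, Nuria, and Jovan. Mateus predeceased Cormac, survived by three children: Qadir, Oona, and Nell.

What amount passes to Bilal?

The entire 50,000 passes to the descendants.
No child survives, so the initial division is made at the grandchildren's generation.
That amount (50,000) is divided into 10 shares of 5,000: Hanna, Bilal, Idris, Elif, Kofi, Nuria, Jovan, Qadir, Oona, and Nell each take 5,000.

Bilal receives 5,000.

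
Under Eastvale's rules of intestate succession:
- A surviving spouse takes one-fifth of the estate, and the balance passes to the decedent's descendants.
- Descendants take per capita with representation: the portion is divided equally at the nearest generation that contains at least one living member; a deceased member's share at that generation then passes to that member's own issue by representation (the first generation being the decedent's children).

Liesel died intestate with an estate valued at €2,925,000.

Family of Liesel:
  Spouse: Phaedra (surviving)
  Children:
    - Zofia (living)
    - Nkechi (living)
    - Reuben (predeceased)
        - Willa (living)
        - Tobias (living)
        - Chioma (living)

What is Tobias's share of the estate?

Tobias receives €260,000.

Phaedra takes one-fifth of €2,925,000 = €585,000. The remaining €2,340,000 passes to the descendants.
The descendants' portion (€2,340,000) is divided into 3 shares of €780,000: Zofia and Nkechi each take €780,000; Reuben's €780,000 share passes to Reuben's issue.
Reuben's share (€780,000) is divided into 3 shares of €260,000: Willa, Tobias, and Chioma each take €260,000.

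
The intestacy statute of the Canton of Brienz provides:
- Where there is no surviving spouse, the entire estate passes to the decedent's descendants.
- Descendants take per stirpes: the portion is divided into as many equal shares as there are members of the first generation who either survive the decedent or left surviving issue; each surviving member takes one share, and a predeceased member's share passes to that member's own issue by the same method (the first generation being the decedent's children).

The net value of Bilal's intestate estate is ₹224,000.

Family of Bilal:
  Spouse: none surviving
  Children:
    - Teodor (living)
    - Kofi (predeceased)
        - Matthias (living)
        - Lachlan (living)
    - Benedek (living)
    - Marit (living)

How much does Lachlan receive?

Lachlan receives ₹28,000.

The entire ₹224,000 passes to the descendants.
That amount (₹224,000) is divided into 4 shares of ₹56,000: Teodor, Benedek, and Marit each take ₹56,000; Kofi's ₹56,000 share passes to Kofi's issue.
Kofi's share (₹56,000) is divided into 2 shares of ₹28,000: Matthias and Lachlan each take ₹28,000.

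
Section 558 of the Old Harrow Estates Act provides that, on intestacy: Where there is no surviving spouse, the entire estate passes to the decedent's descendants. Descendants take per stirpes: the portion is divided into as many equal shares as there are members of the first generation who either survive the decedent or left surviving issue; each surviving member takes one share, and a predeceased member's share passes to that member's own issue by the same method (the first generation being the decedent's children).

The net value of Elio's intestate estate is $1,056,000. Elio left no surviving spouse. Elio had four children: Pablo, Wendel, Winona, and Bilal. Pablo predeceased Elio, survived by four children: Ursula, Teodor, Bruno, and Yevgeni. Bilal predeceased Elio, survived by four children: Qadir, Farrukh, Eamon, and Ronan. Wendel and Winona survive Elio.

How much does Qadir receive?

The entire $1,056,000 passes to the descendants.
That amount ($1,056,000) is divided into 4 shares of $264,000: Wendel and Winona each take $264,000; Pablo's $264,000 share passes to Pablo's issue; Bilal's $264,000 share passes to Bilal's issue.
Pablo's share ($264,000) is divided into 4 shares of $66,000: Ursula, Teodor, Bruno, and Yevgeni each take $66,000.
Bilal's share ($264,000) is divided into 4 shares of $66,000: Qadir, Farrukh, Eamon, and Ronan each take $66,000.

Qadir receives $66,000.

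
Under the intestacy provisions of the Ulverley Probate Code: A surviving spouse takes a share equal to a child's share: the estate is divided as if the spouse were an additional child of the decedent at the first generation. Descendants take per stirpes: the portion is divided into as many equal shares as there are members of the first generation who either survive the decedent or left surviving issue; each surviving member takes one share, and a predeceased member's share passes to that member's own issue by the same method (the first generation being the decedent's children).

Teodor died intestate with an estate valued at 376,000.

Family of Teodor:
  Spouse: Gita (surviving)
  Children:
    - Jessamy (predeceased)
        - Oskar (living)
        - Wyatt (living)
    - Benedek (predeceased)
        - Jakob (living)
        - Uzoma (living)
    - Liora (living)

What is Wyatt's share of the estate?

The spouse counts as an additional share at the children's level, so there are 4 primary shares of 94,000. Gita takes one such share (94,000).
The children's combined portion (282,000) is divided into 3 shares of 94,000: Liora takes 94,000; Jessamy's 94,000 share passes to Jessamy's issue; Benedek's 94,000 share passes to Benedek's issue.
Jessamy's share (94,000) is divided into 2 shares of 47,000: Oskar and Wyatt each take 47,000.
Benedek's share (94,000) is divided into 2 shares of 47,000: Jakob and Uzoma each take 47,000.

Wyatt receives 47,000.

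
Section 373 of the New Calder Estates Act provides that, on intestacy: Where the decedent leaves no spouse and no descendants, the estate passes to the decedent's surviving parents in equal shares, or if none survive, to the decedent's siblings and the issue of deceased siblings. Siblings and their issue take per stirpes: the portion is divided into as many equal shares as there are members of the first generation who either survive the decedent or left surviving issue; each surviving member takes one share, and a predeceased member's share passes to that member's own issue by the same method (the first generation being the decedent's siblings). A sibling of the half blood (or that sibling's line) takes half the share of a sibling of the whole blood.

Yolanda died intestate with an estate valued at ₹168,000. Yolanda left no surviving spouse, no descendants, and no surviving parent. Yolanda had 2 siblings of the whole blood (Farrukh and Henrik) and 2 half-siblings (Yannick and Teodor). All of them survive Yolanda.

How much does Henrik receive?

Henrik receives ₹56,000.

The entire ₹168,000 passes to the siblings and their issue.
Counting each half-blood sibling's line as half a unit, there are 3 units in ₹168,000, so one unit is ₹56,000. Whole-blood lines (Farrukh and Henrik) take ₹56,000 each; half-blood lines (Yannick and Teodor) take ₹28,000 each.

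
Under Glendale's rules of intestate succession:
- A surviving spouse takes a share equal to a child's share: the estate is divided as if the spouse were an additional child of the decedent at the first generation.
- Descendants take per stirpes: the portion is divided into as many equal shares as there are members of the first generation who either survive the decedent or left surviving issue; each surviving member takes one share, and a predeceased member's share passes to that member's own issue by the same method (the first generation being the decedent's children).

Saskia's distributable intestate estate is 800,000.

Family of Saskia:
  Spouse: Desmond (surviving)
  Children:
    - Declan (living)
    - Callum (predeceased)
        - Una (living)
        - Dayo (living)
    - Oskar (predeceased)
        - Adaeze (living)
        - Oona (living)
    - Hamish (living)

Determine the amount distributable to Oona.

The spouse counts as an additional share at the children's level, so there are 5 primary shares of 160,000. Desmond takes one such share (160,000).
The children's combined portion (640,000) is divided into 4 shares of 160,000: Declan and Hamish each take 160,000; Callum's 160,000 share passes to Callum's issue; Oskar's 160,000 share passes to Oskar's issue.
Callum's share (160,000) is divided into 2 shares of 80,000: Una and Dayo each take 80,000.
Oskar's share (160,000) is divided into 2 shares of 80,000: Adaeze and Oona each take 80,000.

Oona receives 80,000.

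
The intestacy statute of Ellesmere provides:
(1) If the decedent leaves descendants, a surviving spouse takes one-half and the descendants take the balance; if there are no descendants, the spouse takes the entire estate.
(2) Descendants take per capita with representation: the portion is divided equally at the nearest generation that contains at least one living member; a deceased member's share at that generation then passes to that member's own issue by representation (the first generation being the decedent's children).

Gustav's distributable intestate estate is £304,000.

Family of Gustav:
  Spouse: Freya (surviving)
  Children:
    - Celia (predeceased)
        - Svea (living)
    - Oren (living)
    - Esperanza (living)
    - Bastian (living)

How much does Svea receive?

Svea receives £38,000.

Freya takes one-half of £304,000 = £152,000. The remaining £152,000 passes to the descendants.
The descendants' portion (£152,000) is divided into 4 shares of £38,000: Oren, Esperanza, and Bastian each take £38,000; Celia's £38,000 share passes to Celia's issue.
Celia's share (£38,000) passes entirely to Svea.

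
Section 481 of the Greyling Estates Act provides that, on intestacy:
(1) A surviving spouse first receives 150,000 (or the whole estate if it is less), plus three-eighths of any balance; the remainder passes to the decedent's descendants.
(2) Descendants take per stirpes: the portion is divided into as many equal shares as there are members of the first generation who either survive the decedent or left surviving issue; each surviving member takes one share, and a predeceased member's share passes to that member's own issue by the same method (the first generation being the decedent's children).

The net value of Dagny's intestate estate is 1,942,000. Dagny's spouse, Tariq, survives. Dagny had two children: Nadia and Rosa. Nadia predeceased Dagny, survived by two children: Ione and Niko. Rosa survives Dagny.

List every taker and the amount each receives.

Tariq first takes 150,000, leaving a balance of 1,792,000. Tariq then takes three-eighths of the balance (672,000), for a total of 822,000. The remaining 1,120,000 passes to the descendants.
The descendants' portion (1,120,000) is divided into 2 shares of 560,000: Rosa takes 560,000; Nadia's 560,000 share passes to Nadia's issue.
Nadia's share (560,000) is divided into 2 shares of 280,000: Ione and Niko each take 280,000.

Tariq: 822,000; Ione: 280,000; Niko: 280,000; Rosa: 560,000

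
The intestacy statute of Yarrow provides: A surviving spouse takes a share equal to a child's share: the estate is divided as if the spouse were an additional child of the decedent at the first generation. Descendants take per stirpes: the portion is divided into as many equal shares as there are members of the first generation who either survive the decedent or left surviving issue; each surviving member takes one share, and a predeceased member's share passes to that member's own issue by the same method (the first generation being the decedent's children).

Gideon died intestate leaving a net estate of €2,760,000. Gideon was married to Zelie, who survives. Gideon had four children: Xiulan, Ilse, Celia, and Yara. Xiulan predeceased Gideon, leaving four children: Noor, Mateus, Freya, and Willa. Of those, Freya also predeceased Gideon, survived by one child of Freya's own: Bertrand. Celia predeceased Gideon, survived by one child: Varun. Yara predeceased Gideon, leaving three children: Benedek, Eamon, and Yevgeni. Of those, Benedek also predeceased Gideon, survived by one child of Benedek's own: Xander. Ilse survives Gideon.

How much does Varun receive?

The spouse counts as an additional share at the children's level, so there are 5 primary shares of €552,000. Zelie takes one such share (€552,000).
The children's combined portion (€2,208,000) is divided into 4 shares of €552,000: Ilse takes €552,000; Xiulan's €552,000 share passes to Xiulan's issue; Celia's €552,000 share passes to Celia's issue; Yara's €552,000 share passes to Yara's issue.
Xiulan's share (€552,000) is divided into 4 shares of €138,000: Noor, Mateus, and Willa each take €138,000; Freya's €138,000 share passes to Freya's issue.
Freya's share (€138,000) passes entirely to Bertrand.
Celia's share (€552,000) passes entirely to Varun.
Yara's share (€552,000) is divided into 3 shares of €184,000: Eamon and Yevgeni each take €184,000; Benedek's €184,000 share passes to Benedek's issue.
Benedek's share (€184,000) passes entirely to Xander.

Varun receives €552,000.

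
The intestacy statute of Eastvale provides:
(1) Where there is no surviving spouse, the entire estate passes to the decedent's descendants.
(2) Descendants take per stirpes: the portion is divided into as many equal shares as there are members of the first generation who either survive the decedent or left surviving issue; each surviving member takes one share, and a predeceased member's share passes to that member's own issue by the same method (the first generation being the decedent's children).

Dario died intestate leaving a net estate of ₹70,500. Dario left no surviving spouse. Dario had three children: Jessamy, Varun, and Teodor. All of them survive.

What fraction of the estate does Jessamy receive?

Jessamy receives 1/3 of the estate.

The entire ₹70,500 passes to the descendants.
That amount (₹70,500) is divided into 3 shares of ₹23,500: Jessamy, Varun, and Teodor each take ₹23,500.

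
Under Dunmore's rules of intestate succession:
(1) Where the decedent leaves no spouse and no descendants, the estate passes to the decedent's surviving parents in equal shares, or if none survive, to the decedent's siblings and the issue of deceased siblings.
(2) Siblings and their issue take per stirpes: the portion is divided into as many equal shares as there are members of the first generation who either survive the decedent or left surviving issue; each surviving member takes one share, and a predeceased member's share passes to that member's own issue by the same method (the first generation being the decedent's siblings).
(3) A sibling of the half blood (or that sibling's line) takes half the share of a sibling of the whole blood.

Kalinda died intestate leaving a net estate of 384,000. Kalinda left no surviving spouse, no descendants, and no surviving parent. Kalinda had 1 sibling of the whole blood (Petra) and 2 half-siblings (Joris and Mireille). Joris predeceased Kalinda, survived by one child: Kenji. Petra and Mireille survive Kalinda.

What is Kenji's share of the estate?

Kenji receives 96,000.

The entire 384,000 passes to the siblings and their issue.
Counting each half-blood sibling's line as half a unit, there are 2 units in 384,000, so one unit is 192,000. Whole-blood lines (Petra) take 192,000 each; half-blood lines (Joris and Mireille) take 96,000 each.
Joris's share (96,000) passes entirely to Kenji.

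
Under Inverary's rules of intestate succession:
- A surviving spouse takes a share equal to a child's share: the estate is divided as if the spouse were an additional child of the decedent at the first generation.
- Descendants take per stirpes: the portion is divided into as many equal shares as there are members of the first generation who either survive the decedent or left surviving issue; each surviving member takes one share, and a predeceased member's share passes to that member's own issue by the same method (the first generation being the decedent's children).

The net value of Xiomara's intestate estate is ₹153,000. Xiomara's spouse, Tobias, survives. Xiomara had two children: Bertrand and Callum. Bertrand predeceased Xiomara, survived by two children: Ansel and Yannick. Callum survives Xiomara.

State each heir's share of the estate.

Tobias: ₹51,000; Ansel: ₹25,500; Yannick: ₹25,500; Callum: ₹51,000

The spouse counts as an additional share at the children's level, so there are 3 primary shares of ₹51,000. Tobias takes one such share (₹51,000).
The children's combined portion (₹102,000) is divided into 2 shares of ₹51,000: Callum takes ₹51,000; Bertrand's ₹51,000 share passes to Bertrand's issue.
Bertrand's share (₹51,000) is divided into 2 shares of ₹25,500: Ansel and Yannick each take ₹25,500.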